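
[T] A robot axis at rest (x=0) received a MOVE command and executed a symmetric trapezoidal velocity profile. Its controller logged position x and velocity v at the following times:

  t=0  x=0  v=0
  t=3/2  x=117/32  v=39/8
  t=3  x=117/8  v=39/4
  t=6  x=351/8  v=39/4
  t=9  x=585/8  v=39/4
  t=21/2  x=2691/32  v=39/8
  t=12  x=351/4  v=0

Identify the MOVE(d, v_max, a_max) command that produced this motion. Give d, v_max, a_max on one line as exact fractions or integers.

d=351/4 v_max=39/4 a_max=13/4

final state: t=12, x=351/4, v=0 → d = 351/4
a_max = (39/8−0)/(3/2−0) = 13/4
max v = 39/4 over t∈[3,9] → v_max = 39/4
check: 39/4·(3+6) = 351/4 ✓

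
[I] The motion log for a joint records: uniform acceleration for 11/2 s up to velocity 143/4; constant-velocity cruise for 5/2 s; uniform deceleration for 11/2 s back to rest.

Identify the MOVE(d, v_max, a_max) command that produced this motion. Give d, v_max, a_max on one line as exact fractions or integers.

d=286 v_max=143/4 a_max=13/2

a_max = (143/4)/(11/2) = 13/2
d_a = ½·143/4·11/2 = 1573/16; d_c = 143/4·5/2 = 715/8
d = 2·1573/16 + 715/8 = 286
t_c = 5/2 > 0 so v_max = 143/4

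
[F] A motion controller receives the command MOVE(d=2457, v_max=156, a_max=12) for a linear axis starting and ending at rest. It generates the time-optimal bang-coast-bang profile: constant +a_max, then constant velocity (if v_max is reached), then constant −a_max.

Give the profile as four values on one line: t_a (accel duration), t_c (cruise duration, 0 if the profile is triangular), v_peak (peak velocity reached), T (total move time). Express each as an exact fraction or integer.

(v_max)²/a_max = 156²/12 = 2028
2457 ≥ 2028 → trapezoidal
t_a = 156/12 = 13; v_peak = 156
d_cruise = 2457 − 2028 = 429; t_c = 429/156 = 11/4
T = 2·13 + 11/4 = 115/4

t_a=13 t_c=11/4 v_peak=156 T=115/4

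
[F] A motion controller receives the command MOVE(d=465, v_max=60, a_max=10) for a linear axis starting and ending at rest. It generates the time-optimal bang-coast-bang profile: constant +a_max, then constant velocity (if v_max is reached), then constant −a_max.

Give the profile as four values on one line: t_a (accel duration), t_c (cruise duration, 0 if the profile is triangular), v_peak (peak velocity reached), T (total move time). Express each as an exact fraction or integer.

t_a=6 t_c=7/4 v_peak=60 T=55/4

v_max²/a_max = 60²/10 = 360
465 ≥ 360 ⇒ cruise phase
t_a = 60/10 = 6; v_peak = 60
d_cruise = 465 − 360 = 105; t_c = 105/60 = 7/4
T = 2·6 + 7/4 = 55/4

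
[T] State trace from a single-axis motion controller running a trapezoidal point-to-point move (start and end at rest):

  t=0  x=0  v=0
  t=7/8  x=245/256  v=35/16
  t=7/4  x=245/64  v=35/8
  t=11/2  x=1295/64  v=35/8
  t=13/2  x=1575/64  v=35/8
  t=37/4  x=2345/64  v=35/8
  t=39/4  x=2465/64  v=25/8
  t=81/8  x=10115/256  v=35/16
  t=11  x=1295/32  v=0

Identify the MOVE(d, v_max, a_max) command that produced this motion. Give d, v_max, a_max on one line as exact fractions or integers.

d=1295/32 v_max=35/8 a_max=5/2

final state: t=11, x=1295/32, v=0 → d = 1295/32
a_max = (35/16−0)/(7/8−0) = 5/2
max v = 35/8 over t∈[7/4,37/4] → v_max = 35/8
check: 35/8·(7/4+15/2) = 1295/32 ✓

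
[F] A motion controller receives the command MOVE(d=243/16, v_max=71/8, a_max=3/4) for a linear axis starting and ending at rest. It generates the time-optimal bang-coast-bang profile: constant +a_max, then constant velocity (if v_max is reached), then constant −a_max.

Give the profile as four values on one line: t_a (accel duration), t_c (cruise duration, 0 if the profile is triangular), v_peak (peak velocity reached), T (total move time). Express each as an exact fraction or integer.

t_a=9/2 t_c=0 v_peak=27/8 T=9

(v_max)²/a_max = (71/8)²/(3/4) = 5041/48
243/16 < 5041/48 so t_c = 0
v_peak = √(243/16·3/4) = √(729/64) = 27/8
t_a = (27/8)/(3/4) = 9/2; t_c = 0
T = 2·9/2 = 9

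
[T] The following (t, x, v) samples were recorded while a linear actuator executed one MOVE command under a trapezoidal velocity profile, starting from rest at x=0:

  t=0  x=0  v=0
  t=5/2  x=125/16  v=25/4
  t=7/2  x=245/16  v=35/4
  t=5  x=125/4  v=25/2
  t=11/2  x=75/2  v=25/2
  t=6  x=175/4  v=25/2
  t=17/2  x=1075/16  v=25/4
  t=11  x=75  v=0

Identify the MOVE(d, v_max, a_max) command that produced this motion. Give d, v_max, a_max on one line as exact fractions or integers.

d=75 v_max=25/2 a_max=5/2

final state: t=11, x=75, v=0 → d = 75
a_max = (25/4−0)/(5/2−0) = 5/2
max v = 25/2 over t∈[5,6] → v_max = 25/2
check: 25/2·(5+1) = 75 ✓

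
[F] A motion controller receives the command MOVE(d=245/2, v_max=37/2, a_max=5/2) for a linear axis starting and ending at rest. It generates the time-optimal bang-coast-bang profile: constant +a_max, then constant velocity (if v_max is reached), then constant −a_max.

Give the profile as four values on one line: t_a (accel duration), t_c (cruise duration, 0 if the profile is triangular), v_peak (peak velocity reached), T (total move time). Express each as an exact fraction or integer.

vₘ²/aₘ = (37/2)²/(5/2) = 1369/10
245/2 < 1369/10 ⇒ no cruise
v_peak = √(245/2·5/2) = √(1225/4) = 35/2
t_a = (35/2)/(5/2) = 7; t_c = 0
T = 2·7 = 14

t_a=7 t_c=0 v_peak=35/2 T=14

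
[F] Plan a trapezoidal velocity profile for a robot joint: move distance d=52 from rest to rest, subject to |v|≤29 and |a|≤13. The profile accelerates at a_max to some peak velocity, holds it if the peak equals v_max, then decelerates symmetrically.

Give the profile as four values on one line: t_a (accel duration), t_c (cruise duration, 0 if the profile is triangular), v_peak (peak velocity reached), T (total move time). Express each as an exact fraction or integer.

(v_max)²/a_max = 29²/13 = 841/13
52 < 841/13 so t_c = 0
v_peak = √(52·13) = √676 = 26
t_a = 26/13 = 2; t_c = 0
T = 2·2 = 4

t_a=2 t_c=0 v_peak=26 T=4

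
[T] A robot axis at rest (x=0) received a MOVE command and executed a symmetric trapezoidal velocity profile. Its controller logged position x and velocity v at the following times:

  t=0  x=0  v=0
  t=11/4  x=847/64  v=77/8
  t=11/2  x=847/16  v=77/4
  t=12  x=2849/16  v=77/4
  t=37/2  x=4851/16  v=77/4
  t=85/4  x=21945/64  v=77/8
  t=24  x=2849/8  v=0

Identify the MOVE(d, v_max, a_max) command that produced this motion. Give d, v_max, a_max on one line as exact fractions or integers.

final state: t=24, x=2849/8, v=0 → d = 2849/8
a_max = (77/8−0)/(11/4−0) = 7/2
max v = 77/4 over t∈[11/2,37/2] → v_max = 77/4
check: 77/4·(11/2+13) = 2849/8 ✓

d=2849/8 v_max=77/4 a_max=7/2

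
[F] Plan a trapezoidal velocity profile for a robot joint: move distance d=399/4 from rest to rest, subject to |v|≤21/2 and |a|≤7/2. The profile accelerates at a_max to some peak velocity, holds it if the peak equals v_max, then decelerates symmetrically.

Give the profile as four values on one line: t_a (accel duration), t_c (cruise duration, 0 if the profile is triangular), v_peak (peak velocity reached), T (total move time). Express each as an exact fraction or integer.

v_max²/a_max = (21/2)²/(7/2) = 63/2
399/4 ≥ 63/2 so v_max reached
t_a = (21/2)/(7/2) = 3; v_peak = 21/2
d_cruise = 399/4 − 63/2 = 273/4; t_c = (273/4)/(21/2) = 13/2
T = 2·3 + 13/2 = 25/2

t_a=3 t_c=13/2 v_peak=21/2 T=25/2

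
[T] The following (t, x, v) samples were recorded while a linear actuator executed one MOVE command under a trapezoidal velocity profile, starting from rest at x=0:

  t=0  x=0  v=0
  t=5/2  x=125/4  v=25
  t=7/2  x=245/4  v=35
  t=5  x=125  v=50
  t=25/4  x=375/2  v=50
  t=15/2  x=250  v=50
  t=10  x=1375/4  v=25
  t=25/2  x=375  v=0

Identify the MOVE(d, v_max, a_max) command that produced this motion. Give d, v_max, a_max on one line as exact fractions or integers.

final state: t=25/2, x=375, v=0 → d = 375
a_max = (25−0)/(5/2−0) = 10
max v = 50 over t∈[5,15/2] → v_max = 50
check: 50·(5+5/2) = 375 ✓

d=375 v_max=50 a_max=10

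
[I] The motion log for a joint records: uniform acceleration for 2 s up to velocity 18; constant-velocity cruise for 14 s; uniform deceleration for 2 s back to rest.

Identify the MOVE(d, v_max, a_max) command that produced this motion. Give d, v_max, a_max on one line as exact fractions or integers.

a_max = 18/2 = 9
d_a = ½·18·2 = 18; d_c = 18·14 = 252
d = 2·18 + 252 = 288
t_c = 14 > 0 ⇒ limit active, v_max = 18

d=288 v_max=18 a_max=9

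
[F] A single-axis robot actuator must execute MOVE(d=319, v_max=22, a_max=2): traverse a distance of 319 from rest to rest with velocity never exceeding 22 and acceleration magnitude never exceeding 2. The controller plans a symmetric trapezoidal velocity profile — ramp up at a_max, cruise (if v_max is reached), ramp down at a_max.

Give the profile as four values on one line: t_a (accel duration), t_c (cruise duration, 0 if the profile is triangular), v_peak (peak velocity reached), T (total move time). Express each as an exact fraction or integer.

t_a=11 t_c=7/2 v_peak=22 T=51/2

v_max²/a_max = 22²/2 = 242
319 ≥ 242 ⇒ cruise phase
t_a = 22/2 = 11; v_peak = 22
d_cruise = 319 − 242 = 77; t_c = 77/22 = 7/2
T = 2·11 + 7/2 = 51/2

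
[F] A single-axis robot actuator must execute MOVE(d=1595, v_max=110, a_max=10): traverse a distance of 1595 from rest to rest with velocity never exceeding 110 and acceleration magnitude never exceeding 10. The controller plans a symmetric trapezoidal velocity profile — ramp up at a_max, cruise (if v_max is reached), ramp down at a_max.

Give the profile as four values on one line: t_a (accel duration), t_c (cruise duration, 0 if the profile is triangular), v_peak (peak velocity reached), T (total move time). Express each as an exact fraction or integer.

t_a=11 t_c=7/2 v_peak=110 T=51/2

vₘ²/aₘ = 110²/10 = 1210
1595 ≥ 1210 → trapezoidal
t_a = 110/10 = 11; v_peak = 110
d_cruise = 1595 − 1210 = 385; t_c = 385/110 = 7/2
T = 2·11 + 7/2 = 51/2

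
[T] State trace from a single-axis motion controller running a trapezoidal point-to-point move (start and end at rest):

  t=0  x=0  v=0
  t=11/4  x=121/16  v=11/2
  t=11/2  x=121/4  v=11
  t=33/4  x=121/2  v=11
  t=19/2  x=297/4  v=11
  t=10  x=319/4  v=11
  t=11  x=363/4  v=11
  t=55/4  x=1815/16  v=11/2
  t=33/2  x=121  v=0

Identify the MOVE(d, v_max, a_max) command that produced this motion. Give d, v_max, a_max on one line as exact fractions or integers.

d=121 v_max=11 a_max=2

final state: t=33/2, x=121, v=0 → d = 121
a_max = (11/2−0)/(11/4−0) = 2
max v = 11 over t∈[11/2,11] → v_max = 11
check: 11·(11/2+11/2) = 121 ✓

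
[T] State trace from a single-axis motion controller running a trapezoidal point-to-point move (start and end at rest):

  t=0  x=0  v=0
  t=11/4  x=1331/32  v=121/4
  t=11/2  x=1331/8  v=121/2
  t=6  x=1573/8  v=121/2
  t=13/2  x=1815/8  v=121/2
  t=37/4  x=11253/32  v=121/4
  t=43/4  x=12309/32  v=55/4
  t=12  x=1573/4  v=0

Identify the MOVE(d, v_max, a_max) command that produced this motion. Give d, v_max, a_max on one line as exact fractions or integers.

d=1573/4 v_max=121/2 a_max=11

final state: t=12, x=1573/4, v=0 → d = 1573/4
a_max = (121/4−0)/(11/4−0) = 11
max v = 121/2 over t∈[11/2,13/2] → v_max = 121/2
check: 121/2·(11/2+1) = 1573/4 ✓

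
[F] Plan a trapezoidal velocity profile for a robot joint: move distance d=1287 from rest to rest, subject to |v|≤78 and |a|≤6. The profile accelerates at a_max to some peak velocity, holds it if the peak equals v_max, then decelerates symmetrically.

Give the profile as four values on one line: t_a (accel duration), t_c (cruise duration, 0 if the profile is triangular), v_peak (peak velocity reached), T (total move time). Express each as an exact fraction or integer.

vₘ²/aₘ = 78²/6 = 1014
1287 ≥ 1014 so v_max reached
t_a = 78/6 = 13; v_peak = 78
d_cruise = 1287 − 1014 = 273; t_c = 273/78 = 7/2
T = 2·13 + 7/2 = 59/2

t_a=13 t_c=7/2 v_peak=78 T=59/2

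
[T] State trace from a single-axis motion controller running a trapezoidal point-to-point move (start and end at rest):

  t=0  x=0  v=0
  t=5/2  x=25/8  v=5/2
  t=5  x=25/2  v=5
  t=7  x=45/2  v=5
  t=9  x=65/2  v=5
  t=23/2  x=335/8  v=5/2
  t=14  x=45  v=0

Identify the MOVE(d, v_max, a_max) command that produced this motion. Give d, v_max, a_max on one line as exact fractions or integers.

d=45 v_max=5 a_max=1

final state: t=14, x=45, v=0 → d = 45
a_max = (5/2−0)/(5/2−0) = 1
max v = 5 over t∈[5,9] → v_max = 5
check: 5·(5+4) = 45 ✓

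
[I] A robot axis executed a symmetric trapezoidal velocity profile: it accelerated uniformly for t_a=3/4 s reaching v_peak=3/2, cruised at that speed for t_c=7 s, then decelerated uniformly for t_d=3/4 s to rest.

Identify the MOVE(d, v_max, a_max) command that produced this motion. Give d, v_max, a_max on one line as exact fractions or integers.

d=93/8 v_max=3/2 a_max=2

a_max = (3/2)/(3/4) = 2
d_a = ½·3/2·3/4 = 9/16; d_c = 3/2·7 = 21/2
d = 2·9/16 + 21/2 = 93/8
t_c = 7 > 0 ⇒ limit active, v_max = 3/2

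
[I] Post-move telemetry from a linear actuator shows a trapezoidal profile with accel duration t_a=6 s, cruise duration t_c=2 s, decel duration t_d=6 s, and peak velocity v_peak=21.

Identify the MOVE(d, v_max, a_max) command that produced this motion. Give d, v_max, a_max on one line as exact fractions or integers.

d=168 v_max=21 a_max=7/2

a_max = 21/6 = 7/2
d_a = ½·21·6 = 63; d_c = 21·2 = 42
d = 2·63 + 42 = 168
t_c = 2 > 0 → v_max = v_peak = 21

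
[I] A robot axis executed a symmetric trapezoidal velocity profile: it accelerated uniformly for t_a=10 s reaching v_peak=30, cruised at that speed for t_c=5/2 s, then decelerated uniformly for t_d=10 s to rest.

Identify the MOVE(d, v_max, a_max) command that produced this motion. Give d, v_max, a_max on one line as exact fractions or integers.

d=375 v_max=30 a_max=3

a_max = 30/10 = 3
d_a = ½·30·10 = 150; d_c = 30·5/2 = 75
d = 2·150 + 75 = 375
t_c = 5/2 > 0 → v_max = v_peak = 30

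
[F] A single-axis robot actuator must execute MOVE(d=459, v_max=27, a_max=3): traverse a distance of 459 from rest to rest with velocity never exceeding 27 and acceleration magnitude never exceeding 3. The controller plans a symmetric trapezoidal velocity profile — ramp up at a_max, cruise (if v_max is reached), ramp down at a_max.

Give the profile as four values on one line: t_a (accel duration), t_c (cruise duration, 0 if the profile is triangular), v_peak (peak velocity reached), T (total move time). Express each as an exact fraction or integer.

t_a=9 t_c=8 v_peak=27 T=26

(v_max)²/a_max = 27²/3 = 243
459 ≥ 243 → trapezoidal
t_a = 27/3 = 9; v_peak = 27
d_cruise = 459 − 243 = 216; t_c = 216/27 = 8
T = 2·9 + 8 = 26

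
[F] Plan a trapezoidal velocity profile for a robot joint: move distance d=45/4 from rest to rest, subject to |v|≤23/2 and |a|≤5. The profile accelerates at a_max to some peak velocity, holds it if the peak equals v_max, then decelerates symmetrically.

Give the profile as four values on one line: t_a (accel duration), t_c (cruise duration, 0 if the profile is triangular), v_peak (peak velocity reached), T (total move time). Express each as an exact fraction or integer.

t_a=3/2 t_c=0 v_peak=15/2 T=3

v_max²/a_max = (23/2)²/5 = 529/20
45/4 < 529/20 → triangular
v_peak = √(45/4·5) = √(225/4) = 15/2
t_a = (15/2)/5 = 3/2; t_c = 0
T = 2·3/2 = 3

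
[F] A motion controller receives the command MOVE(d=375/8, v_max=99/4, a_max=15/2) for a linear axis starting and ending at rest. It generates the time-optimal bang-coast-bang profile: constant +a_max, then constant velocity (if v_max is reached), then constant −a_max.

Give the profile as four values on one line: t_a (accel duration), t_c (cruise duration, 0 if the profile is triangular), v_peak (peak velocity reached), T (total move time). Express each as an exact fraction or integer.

(v_max)²/a_max = (99/4)²/(15/2) = 3267/40
375/8 < 3267/40 → triangular
v_peak = √(375/8·15/2) = √(5625/16) = 75/4
t_a = (75/4)/(15/2) = 5/2; t_c = 0
T = 2·5/2 = 5

t_a=5/2 t_c=0 v_peak=75/4 T=5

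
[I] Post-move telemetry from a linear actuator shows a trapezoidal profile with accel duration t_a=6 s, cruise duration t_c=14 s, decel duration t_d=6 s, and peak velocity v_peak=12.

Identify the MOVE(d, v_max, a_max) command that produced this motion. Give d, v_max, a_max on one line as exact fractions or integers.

a_max = 12/6 = 2
d_a = ½·12·6 = 36; d_c = 12·14 = 168
d = 2·36 + 168 = 240
t_c = 14 > 0 → v_max = v_peak = 12

d=240 v_max=12 a_max=2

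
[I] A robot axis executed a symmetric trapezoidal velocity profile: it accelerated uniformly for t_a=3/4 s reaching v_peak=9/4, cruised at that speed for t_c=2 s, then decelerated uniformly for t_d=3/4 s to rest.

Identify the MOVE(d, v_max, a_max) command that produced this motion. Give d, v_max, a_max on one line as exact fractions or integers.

a_max = (9/4)/(3/4) = 3
d_a = ½·9/4·3/4 = 27/32; d_c = 9/4·2 = 9/2
d = 2·27/32 + 9/2 = 99/16
t_c = 2 > 0 → v_max = v_peak = 9/4

d=99/16 v_max=9/4 a_max=3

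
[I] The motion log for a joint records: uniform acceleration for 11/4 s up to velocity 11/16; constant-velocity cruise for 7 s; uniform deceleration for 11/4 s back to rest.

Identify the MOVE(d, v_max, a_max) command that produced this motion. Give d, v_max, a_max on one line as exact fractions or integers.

a_max = (11/16)/(11/4) = 1/4
d_a = ½·11/16·11/4 = 121/128; d_c = 11/16·7 = 77/16
d = 2·121/128 + 77/16 = 429/64
t_c = 7 > 0 ⇒ limit active, v_max = 11/16

d=429/64 v_max=11/16 a_max=1/4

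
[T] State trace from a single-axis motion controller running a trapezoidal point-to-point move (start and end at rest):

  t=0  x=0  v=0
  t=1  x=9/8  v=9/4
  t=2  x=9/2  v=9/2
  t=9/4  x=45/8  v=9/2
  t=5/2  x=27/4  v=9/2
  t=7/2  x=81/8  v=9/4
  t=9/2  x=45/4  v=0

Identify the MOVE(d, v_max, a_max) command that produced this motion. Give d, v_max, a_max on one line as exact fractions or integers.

d=45/4 v_max=9/2 a_max=9/4

final state: t=9/2, x=45/4, v=0 → d = 45/4
a_max = (9/4−0)/(1−0) = 9/4
max v = 9/2 over t∈[2,5/2] → v_max = 9/2
check: 9/2·(2+1/2) = 45/4 ✓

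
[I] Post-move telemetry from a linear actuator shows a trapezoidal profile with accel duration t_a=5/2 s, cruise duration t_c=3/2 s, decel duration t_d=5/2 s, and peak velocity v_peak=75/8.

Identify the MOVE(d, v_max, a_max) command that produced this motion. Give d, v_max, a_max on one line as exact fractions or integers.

a_max = (75/8)/(5/2) = 15/4
d_a = ½·75/8·5/2 = 375/32; d_c = 75/8·3/2 = 225/16
d = 2·375/32 + 225/16 = 75/2
t_c = 3/2 > 0 so v_max = 75/8

d=75/2 v_max=75/8 a_max=15/4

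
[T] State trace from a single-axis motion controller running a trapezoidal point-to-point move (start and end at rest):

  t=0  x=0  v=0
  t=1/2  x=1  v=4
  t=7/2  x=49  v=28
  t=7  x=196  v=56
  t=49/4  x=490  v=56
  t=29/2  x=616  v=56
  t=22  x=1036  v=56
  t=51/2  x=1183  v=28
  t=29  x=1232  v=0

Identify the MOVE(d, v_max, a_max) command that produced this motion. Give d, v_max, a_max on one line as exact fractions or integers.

final state: t=29, x=1232, v=0 → d = 1232
a_max = (4−0)/(1/2−0) = 8
max v = 56 over t∈[7,22] → v_max = 56
check: 56·(7+15) = 1232 ✓

d=1232 v_max=56 a_max=8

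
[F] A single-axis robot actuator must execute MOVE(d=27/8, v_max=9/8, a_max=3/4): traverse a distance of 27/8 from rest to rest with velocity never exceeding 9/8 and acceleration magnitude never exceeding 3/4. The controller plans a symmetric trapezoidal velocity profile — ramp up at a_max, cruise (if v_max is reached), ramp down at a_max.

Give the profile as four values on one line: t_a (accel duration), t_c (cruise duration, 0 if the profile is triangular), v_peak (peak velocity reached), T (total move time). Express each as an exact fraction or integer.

v_max²/a_max = (9/8)²/(3/4) = 27/16
27/8 ≥ 27/16 so v_max reached
t_a = (9/8)/(3/4) = 3/2; v_peak = 9/8
d_cruise = 27/8 − 27/16 = 27/16; t_c = (27/16)/(9/8) = 3/2
T = 2·3/2 + 3/2 = 9/2

t_a=3/2 t_c=3/2 v_peak=9/8 T=9/2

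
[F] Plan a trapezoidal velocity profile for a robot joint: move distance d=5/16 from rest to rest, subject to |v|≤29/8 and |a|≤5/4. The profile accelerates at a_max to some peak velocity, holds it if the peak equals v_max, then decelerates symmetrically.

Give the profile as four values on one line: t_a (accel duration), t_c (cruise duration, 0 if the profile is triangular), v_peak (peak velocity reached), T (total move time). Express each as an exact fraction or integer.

t_a=1/2 t_c=0 v_peak=5/8 T=1

v_max²/a_max = (29/8)²/(5/4) = 841/80
5/16 < 841/80 → triangular
v_peak = √(5/16·5/4) = √(25/64) = 5/8
t_a = (5/8)/(5/4) = 1/2; t_c = 0
T = 2·1/2 = 1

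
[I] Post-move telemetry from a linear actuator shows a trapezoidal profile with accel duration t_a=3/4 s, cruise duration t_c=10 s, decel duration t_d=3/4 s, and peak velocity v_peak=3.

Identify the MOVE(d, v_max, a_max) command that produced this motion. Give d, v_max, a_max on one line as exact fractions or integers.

d=129/4 v_max=3 a_max=4

a_max = 3/(3/4) = 4
d_a = ½·3·3/4 = 9/8; d_c = 3·10 = 30
d = 2·9/8 + 30 = 129/4
t_c = 10 > 0 so v_max = 3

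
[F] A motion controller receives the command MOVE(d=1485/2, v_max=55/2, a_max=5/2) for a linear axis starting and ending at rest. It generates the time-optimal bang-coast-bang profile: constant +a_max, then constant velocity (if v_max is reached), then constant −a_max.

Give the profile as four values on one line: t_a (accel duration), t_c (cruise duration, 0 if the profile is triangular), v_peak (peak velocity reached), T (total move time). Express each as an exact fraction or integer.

t_a=11 t_c=16 v_peak=55/2 T=38

v_max²/a_max = (55/2)²/(5/2) = 605/2
1485/2 ≥ 605/2 → trapezoidal
t_a = (55/2)/(5/2) = 11; v_peak = 55/2
d_cruise = 1485/2 − 605/2 = 440; t_c = 440/(55/2) = 16
T = 2·11 + 16 = 38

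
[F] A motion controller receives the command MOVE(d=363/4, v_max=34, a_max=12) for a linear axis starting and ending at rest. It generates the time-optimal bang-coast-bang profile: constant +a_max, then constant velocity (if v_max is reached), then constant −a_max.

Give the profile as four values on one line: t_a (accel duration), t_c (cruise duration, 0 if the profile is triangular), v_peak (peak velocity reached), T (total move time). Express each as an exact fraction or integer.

vₘ²/aₘ = 34²/12 = 289/3
363/4 < 289/3 → triangular
v_peak = √(363/4·12) = √1089 = 33
t_a = 33/12 = 11/4; t_c = 0
T = 2·11/4 = 11/2

t_a=11/4 t_c=0 v_peak=33 T=11/2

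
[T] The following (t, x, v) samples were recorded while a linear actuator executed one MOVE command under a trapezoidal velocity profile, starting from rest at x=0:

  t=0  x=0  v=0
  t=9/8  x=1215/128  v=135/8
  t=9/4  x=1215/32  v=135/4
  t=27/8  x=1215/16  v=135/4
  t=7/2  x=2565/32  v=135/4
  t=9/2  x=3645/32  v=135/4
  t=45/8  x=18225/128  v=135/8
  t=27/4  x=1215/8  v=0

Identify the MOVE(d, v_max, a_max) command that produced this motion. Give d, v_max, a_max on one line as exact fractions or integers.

d=1215/8 v_max=135/4 a_max=15

final state: t=27/4, x=1215/8, v=0 → d = 1215/8
a_max = (135/8−0)/(9/8−0) = 15
max v = 135/4 over t∈[9/4,9/2] → v_max = 135/4
check: 135/4·(9/4+9/4) = 1215/8 ✓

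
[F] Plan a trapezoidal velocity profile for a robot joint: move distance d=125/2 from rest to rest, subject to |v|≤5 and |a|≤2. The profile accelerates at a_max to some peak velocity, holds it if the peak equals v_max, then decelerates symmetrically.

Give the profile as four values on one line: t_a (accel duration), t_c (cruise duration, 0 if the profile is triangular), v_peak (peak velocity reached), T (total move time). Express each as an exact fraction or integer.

(v_max)²/a_max = 5²/2 = 25/2
125/2 ≥ 25/2 so v_max reached
t_a = 5/2; v_peak = 5
d_cruise = 125/2 − 25/2 = 50; t_c = 50/5 = 10
T = 2·5/2 + 10 = 15

t_a=5/2 t_c=10 v_peak=5 T=15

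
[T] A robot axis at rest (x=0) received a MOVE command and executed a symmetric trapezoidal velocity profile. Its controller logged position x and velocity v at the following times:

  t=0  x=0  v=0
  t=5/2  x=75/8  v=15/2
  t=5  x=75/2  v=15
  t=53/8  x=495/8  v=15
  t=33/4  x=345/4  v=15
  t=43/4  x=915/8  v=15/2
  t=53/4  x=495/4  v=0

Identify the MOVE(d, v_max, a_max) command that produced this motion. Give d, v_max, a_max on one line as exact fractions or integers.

d=495/4 v_max=15 a_max=3

final state: t=53/4, x=495/4, v=0 → d = 495/4
a_max = (15/2−0)/(5/2−0) = 3
max v = 15 over t∈[5,33/4] → v_max = 15
check: 15·(5+13/4) = 495/4 ✓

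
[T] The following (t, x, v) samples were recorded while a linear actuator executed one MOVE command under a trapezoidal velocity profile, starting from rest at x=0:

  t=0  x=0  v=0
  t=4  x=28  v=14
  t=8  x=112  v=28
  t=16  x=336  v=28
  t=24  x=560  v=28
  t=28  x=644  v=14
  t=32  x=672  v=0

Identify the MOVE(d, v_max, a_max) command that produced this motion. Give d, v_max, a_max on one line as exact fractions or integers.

final state: t=32, x=672, v=0 → d = 672
a_max = (14−0)/(4−0) = 7/2
max v = 28 over t∈[8,24] → v_max = 28
check: 28·(8+16) = 672 ✓

d=672 v_max=28 a_max=7/2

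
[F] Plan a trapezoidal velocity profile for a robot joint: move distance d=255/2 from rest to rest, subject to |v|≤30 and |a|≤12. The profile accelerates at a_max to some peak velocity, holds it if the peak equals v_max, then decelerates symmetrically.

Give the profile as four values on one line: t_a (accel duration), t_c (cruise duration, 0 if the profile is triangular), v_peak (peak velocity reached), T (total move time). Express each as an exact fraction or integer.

v_max²/a_max = 30²/12 = 75
255/2 ≥ 75 ⇒ cruise phase
t_a = 30/12 = 5/2; v_peak = 30
d_cruise = 255/2 − 75 = 105/2; t_c = (105/2)/30 = 7/4
T = 2·5/2 + 7/4 = 27/4

t_a=5/2 t_c=7/4 v_peak=30 T=27/4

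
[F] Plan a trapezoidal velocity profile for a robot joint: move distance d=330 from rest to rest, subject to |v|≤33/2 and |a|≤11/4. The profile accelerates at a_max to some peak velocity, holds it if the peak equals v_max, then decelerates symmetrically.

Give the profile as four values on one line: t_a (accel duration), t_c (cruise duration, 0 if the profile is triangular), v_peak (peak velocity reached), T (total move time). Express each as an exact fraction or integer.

vₘ²/aₘ = (33/2)²/(11/4) = 99
330 ≥ 99 → trapezoidal
t_a = (33/2)/(11/4) = 6; v_peak = 33/2
d_cruise = 330 − 99 = 231; t_c = 231/(33/2) = 14
T = 2·6 + 14 = 26

t_a=6 t_c=14 v_peak=33/2 T=26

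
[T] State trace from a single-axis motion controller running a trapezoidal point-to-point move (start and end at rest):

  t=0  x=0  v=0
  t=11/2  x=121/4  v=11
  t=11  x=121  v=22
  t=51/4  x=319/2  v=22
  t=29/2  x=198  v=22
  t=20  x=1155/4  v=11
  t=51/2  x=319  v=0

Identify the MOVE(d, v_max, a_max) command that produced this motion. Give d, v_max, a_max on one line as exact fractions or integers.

d=319 v_max=22 a_max=2

final state: t=51/2, x=319, v=0 → d = 319
a_max = (11−0)/(11/2−0) = 2
max v = 22 over t∈[11,29/2] → v_max = 22
check: 22·(11+7/2) = 319 ✓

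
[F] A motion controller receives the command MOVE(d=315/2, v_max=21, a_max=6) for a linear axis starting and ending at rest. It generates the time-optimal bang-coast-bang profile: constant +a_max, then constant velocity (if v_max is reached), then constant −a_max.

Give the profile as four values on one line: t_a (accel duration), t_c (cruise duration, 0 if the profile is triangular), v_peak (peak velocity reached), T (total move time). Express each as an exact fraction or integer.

t_a=7/2 t_c=4 v_peak=21 T=11

v_max²/a_max = 21²/6 = 147/2
315/2 ≥ 147/2 ⇒ cruise phase
t_a = 21/6 = 7/2; v_peak = 21
d_cruise = 315/2 − 147/2 = 84; t_c = 84/21 = 4
T = 2·7/2 + 4 = 11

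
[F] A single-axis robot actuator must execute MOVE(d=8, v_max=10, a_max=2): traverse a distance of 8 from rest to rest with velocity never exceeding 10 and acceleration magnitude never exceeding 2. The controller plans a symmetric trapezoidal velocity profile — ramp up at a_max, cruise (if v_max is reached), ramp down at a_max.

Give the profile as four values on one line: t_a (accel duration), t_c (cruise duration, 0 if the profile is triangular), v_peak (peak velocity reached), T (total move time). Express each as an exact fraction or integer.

v_max²/a_max = 10²/2 = 50
8 < 50 ⇒ no cruise
v_peak = √(8·2) = √16 = 4
t_a = 4/2 = 2; t_c = 0
T = 2·2 = 4

t_a=2 t_c=0 v_peak=4 T=4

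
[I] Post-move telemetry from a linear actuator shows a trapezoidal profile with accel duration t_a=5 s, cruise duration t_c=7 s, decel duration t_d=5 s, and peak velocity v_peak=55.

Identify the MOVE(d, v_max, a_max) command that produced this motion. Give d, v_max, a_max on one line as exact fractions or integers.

d=660 v_max=55 a_max=11

a_max = 55/5 = 11
d_a = ½·55·5 = 275/2; d_c = 55·7 = 385
d = 2·275/2 + 385 = 660
t_c = 7 > 0 ⇒ limit active, v_max = 55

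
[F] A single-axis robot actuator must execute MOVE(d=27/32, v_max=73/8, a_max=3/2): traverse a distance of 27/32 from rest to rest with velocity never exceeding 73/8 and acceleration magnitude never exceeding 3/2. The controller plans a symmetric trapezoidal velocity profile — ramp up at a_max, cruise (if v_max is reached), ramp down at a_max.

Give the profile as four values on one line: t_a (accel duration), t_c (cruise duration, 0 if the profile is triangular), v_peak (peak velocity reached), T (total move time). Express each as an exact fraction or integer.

t_a=3/4 t_c=0 v_peak=9/8 T=3/2

(v_max)²/a_max = (73/8)²/(3/2) = 5329/96
27/32 < 5329/96 ⇒ no cruise
v_peak = √(27/32·3/2) = √(81/64) = 9/8
t_a = (9/8)/(3/2) = 3/4; t_c = 0
T = 2·3/4 = 3/2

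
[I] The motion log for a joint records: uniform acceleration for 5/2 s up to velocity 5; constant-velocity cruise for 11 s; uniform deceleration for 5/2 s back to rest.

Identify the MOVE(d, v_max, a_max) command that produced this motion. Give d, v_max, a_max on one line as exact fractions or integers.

d=135/2 v_max=5 a_max=2

a_max = 5/(5/2) = 2
d_a = ½·5·5/2 = 25/4; d_c = 5·11 = 55
d = 2·25/4 + 55 = 135/2
t_c = 11 > 0 → v_max = v_peak = 5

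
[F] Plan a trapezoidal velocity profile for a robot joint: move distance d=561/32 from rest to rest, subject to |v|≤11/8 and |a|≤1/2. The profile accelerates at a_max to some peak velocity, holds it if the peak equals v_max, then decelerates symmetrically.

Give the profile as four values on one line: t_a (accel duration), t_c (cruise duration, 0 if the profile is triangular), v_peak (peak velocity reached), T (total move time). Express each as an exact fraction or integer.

t_a=11/4 t_c=10 v_peak=11/8 T=31/2

vₘ²/aₘ = (11/8)²/(1/2) = 121/32
561/32 ≥ 121/32 → trapezoidal
t_a = (11/8)/(1/2) = 11/4; v_peak = 11/8
d_cruise = 561/32 − 121/32 = 55/4; t_c = (55/4)/(11/8) = 10
T = 2·11/4 + 10 = 31/2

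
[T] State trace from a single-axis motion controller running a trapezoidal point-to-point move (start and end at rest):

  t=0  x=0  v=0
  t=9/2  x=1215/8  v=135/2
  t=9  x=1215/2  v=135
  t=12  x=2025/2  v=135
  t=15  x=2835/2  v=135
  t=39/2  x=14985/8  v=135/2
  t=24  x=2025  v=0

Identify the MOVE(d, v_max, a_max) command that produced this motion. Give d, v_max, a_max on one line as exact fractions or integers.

final state: t=24, x=2025, v=0 → d = 2025
a_max = (135/2−0)/(9/2−0) = 15
max v = 135 over t∈[9,15] → v_max = 135
check: 135·(9+6) = 2025 ✓

d=2025 v_max=135 a_max=15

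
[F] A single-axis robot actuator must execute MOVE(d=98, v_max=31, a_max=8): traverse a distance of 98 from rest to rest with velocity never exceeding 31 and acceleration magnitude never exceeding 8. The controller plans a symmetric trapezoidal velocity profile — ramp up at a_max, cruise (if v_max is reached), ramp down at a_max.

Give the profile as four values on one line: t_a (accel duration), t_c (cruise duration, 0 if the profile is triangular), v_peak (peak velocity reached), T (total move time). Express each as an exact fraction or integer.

vₘ²/aₘ = 31²/8 = 961/8
98 < 961/8 → triangular
v_peak = √(98·8) = √784 = 28
t_a = 28/8 = 7/2; t_c = 0
T = 2·7/2 = 7

t_a=7/2 t_c=0 v_peak=28 T=7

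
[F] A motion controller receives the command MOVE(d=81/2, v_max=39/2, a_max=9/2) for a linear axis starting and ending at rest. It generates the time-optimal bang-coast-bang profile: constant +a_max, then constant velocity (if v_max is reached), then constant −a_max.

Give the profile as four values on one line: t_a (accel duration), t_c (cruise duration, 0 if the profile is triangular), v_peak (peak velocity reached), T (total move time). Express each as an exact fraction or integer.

t_a=3 t_c=0 v_peak=27/2 T=6

v_max²/a_max = (39/2)²/(9/2) = 169/2
81/2 < 169/2 ⇒ no cruise
v_peak = √(81/2·9/2) = √(729/4) = 27/2
t_a = (27/2)/(9/2) = 3; t_c = 0
T = 2·3 = 6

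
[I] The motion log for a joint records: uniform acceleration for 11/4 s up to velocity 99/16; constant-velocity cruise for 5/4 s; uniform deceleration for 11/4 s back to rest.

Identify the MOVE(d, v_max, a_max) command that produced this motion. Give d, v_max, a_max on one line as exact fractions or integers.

a_max = (99/16)/(11/4) = 9/4
d_a = ½·99/16·11/4 = 1089/128; d_c = 99/16·5/4 = 495/64
d = 2·1089/128 + 495/64 = 99/4
t_c = 5/4 > 0 → v_max = v_peak = 99/16

d=99/4 v_max=99/16 a_max=9/4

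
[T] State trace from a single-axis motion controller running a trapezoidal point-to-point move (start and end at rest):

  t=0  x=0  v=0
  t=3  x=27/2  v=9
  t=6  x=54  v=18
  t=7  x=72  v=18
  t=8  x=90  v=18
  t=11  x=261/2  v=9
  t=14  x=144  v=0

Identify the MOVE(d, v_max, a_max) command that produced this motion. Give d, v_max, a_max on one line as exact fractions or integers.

final state: t=14, x=144, v=0 → d = 144
a_max = (9−0)/(3−0) = 3
max v = 18 over t∈[6,8] → v_max = 18
check: 18·(6+2) = 144 ✓

d=144 v_max=18 a_max=3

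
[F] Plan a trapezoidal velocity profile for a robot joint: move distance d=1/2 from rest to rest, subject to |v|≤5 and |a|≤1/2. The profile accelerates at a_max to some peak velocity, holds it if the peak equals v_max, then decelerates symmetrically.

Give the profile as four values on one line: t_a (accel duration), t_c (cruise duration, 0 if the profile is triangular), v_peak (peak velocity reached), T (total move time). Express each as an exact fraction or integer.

vₘ²/aₘ = 5²/(1/2) = 50
1/2 < 50 → triangular
v_peak = √(1/2·1/2) = √(1/4) = 1/2
t_a = (1/2)/(1/2) = 1; t_c = 0
T = 2·1 = 2

t_a=1 t_c=0 v_peak=1/2 T=2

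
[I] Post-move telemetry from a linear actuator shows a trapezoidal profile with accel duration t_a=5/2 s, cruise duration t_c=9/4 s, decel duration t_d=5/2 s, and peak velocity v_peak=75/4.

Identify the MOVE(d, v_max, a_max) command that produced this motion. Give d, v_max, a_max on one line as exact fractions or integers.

a_max = (75/4)/(5/2) = 15/2
d_a = ½·75/4·5/2 = 375/16; d_c = 75/4·9/4 = 675/16
d = 2·375/16 + 675/16 = 1425/16
t_c = 9/4 > 0 → v_max = v_peak = 75/4

d=1425/16 v_max=75/4 a_max=15/2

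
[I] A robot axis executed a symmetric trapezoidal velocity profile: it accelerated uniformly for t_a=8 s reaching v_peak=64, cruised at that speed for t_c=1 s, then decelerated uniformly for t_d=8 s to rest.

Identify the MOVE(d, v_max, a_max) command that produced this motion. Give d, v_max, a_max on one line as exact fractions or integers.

d=576 v_max=64 a_max=8

a_max = 64/8 = 8
d_a = ½·64·8 = 256; d_c = 64·1 = 64
d = 2·256 + 64 = 576
t_c = 1 > 0 so v_max = 64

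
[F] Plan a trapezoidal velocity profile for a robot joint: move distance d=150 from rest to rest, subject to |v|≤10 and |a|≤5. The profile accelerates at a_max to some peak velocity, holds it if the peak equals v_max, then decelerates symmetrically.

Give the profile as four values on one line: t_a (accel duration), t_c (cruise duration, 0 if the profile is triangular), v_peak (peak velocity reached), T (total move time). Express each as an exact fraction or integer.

t_a=2 t_c=13 v_peak=10 T=17

(v_max)²/a_max = 10²/5 = 20
150 ≥ 20 → trapezoidal
t_a = 10/5 = 2; v_peak = 10
d_cruise = 150 − 20 = 130; t_c = 130/10 = 13
T = 2·2 + 13 = 17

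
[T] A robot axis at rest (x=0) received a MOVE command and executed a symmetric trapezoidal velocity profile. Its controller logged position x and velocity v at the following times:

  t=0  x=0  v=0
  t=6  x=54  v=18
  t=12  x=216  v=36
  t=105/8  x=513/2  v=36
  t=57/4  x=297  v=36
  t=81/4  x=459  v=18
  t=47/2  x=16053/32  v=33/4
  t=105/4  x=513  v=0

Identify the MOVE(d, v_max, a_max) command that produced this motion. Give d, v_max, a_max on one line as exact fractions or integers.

final state: t=105/4, x=513, v=0 → d = 513
a_max = (18−0)/(6−0) = 3
max v = 36 over t∈[12,57/4] → v_max = 36
check: 36·(12+9/4) = 513 ✓

d=513 v_max=36 a_max=3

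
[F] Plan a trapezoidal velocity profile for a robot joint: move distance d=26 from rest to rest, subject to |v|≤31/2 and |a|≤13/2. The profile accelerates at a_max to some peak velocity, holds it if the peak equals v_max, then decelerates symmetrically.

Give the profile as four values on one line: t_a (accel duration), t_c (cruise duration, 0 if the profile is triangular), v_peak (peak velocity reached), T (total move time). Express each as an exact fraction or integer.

t_a=2 t_c=0 v_peak=13 T=4

(v_max)²/a_max = (31/2)²/(13/2) = 961/26
26 < 961/26 → triangular
v_peak = √(26·13/2) = √169 = 13
t_a = 13/(13/2) = 2; t_c = 0
T = 2·2 = 4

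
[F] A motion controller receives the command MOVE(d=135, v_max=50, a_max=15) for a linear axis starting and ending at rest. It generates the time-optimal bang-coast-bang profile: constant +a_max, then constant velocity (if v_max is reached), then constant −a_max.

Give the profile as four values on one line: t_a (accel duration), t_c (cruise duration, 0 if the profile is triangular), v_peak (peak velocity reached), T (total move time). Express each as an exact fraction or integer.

t_a=3 t_c=0 v_peak=45 T=6

v_max²/a_max = 50²/15 = 500/3
135 < 500/3 ⇒ no cruise
v_peak = √(135·15) = √2025 = 45
t_a = 45/15 = 3; t_c = 0
T = 2·3 = 6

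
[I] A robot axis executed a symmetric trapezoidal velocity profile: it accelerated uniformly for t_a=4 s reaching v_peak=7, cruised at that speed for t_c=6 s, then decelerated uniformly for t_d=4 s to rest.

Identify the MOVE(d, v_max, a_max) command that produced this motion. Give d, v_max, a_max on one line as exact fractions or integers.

d=70 v_max=7 a_max=7/4

a_max = 7/4
d_a = ½·7·4 = 14; d_c = 7·6 = 42
d = 2·14 + 42 = 70
t_c = 6 > 0 so v_max = 7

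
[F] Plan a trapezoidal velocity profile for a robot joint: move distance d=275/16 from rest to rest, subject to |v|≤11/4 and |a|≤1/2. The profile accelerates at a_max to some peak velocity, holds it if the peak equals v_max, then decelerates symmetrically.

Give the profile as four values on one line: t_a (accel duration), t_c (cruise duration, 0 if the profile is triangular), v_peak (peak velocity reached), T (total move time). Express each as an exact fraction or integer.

v_max²/a_max = (11/4)²/(1/2) = 121/8
275/16 ≥ 121/8 so v_max reached
t_a = (11/4)/(1/2) = 11/2; v_peak = 11/4
d_cruise = 275/16 − 121/8 = 33/16; t_c = (33/16)/(11/4) = 3/4
T = 2·11/2 + 3/4 = 47/4

t_a=11/2 t_c=3/4 v_peak=11/4 T=47/4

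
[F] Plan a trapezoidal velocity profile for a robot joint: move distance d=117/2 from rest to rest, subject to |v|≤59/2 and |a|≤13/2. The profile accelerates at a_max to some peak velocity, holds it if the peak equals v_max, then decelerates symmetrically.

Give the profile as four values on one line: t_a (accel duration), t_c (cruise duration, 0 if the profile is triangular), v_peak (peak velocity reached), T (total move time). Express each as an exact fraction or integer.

vₘ²/aₘ = (59/2)²/(13/2) = 3481/26
117/2 < 3481/26 ⇒ no cruise
v_peak = √(117/2·13/2) = √(1521/4) = 39/2
t_a = (39/2)/(13/2) = 3; t_c = 0
T = 2·3 = 6

t_a=3 t_c=0 v_peak=39/2 T=6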